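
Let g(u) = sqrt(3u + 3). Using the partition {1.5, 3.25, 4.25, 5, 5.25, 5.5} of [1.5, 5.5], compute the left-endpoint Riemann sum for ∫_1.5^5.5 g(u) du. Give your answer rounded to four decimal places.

Subinterval widths: 1.75, 1, 0.75, 0.25, 0.25.
Left endpoints: 1.5, 3.25, 4.25, 5, 5.25.
g(1.5) ≈ 2.7386, g(3.25) ≈ 3.5707, g(4.25) ≈ 3.9686, g(5) ≈ 4.2426, g(5.25) ≈ 4.3301.
Sum = Σ Δu_i · g(u_i).
Sum ≈ 13.4829.

13.4829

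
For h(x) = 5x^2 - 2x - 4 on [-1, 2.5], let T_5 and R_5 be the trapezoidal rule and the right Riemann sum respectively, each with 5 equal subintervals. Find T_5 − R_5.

-6.7375

T_5 = 9.8875.
R_5 = 16.625.
T_5 − R_5 = -6.7375.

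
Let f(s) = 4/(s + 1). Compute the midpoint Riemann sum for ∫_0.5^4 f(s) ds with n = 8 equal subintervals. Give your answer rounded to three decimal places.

4.803

Δs = (4 − 0.5)/8 = 0.4375.
Midpoints: 0.71875, 1.15625, 1.59375, 2.03125, 2.46875, 2.90625, 3.34375, 3.78125.
f(0.71875) = 128/55, f(1.15625) = 128/69, f(1.59375) = 128/83, f(2.03125) = 128/97, f(2.46875) = 128/111, f(2.90625) = 1.024, f(3.34375) = 128/139, f(3.78125) = 128/153.
Sum = Δs · [f(0.71875) + f(1.15625) + f(1.59375) + ...].
Sum ≈ 4.803.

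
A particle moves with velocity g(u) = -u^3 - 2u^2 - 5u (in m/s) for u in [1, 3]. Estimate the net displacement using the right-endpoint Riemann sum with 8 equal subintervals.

-64

Δu = (3 − 1)/8 = 0.25.
Right endpoints: 1.25, 1.5, 1.75, 2, 2.25, 2.5, 2.75, 3.
g(1.25) = -11.328125, g(1.5) = -15.375, g(1.75) = -20.234375, g(2) = -26, g(2.25) = -32.765625, g(2.5) = -40.625, g(2.75) = -49.671875, g(3) = -60.
Sum = Δu · [g(1.25) + g(1.5) + g(1.75) + ...].
Sum = -64.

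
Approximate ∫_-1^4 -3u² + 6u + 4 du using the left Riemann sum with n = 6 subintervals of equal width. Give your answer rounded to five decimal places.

4.51389

Δu = (4 − (-1))/6 = 5/6.
Left endpoints: -1, -1/6, 2/3, 1.5, 7/3, 19/6.
f(-1) = -5, f(-1/6) = 35/12, f(2/3) = 20/3, f(1.5) = 6.25, f(7/3) = 5/3, f(19/6) = -85/12.
Sum = Δu · [f(-1) + f(-1/6) + f(2/3) + ...].
Sum ≈ 4.51389.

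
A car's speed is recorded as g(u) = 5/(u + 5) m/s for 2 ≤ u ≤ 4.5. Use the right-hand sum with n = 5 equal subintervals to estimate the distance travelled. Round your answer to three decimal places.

1.481

Δu = (4.5 − 2)/5 = 0.5.
Right endpoints: 2.5, 3, 3.5, 4, 4.5.
g(2.5) = 2/3, g(3) = 0.625, g(3.5) = 10/17, g(4) = 5/9, g(4.5) = 10/19.
Sum = Δu · [g(2.5) + g(3) + g(3.5) + g(4) + g(4.5)].
Sum ≈ 1.481.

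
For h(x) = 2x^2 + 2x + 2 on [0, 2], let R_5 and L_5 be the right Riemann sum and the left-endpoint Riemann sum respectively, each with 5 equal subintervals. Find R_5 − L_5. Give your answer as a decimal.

4.8

R_5 = 15.84.
L_5 = 11.04.
R_5 − L_5 = 4.8.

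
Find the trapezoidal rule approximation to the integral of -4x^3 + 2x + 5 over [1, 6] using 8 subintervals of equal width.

Δx = (6 − 1)/8 = 0.625.
f(1) = 3, f(1.625) = -8.9140625, f(2.25) = -36.0625, f(2.875) = -84.3046875, f(3.5) = -159.5, f(4.125) = -267.5078125, f(4.75) = -414.1875, f(5.375) = -605.3984375, f(6) = -847.
T_8 = (Δx/2)·[f(x_0) + 2f(x_1) + ... + 2f(x_{7}) + f(x_8)].
Sum = -1248.671875.

-1248.671875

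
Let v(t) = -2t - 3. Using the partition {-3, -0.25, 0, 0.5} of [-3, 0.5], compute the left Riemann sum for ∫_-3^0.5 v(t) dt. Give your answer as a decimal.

6.125

Subinterval widths: 2.75, 0.25, 0.5.
Left endpoints: -3, -0.25, 0.
v(-3) = 3, v(-0.25) = -2.5, v(0) = -3.
Sum = Σ Δt_i · v(t_i).
Sum = 6.125.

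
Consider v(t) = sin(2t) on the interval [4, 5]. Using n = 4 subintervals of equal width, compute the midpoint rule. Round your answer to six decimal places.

0.350425

Δt = (5 − 4)/4 = 0.25.
Midpoints: 4.125, 4.375, 4.625, 4.875.
v(4.125) ≈ 0.922604, v(4.375) ≈ 0.624724, v(4.625) ≈ 0.173889, v(4.875) ≈ -0.319519.
Sum = Δt · [v(4.125) + v(4.375) + v(4.625) + v(4.875)].
Sum ≈ 0.350425.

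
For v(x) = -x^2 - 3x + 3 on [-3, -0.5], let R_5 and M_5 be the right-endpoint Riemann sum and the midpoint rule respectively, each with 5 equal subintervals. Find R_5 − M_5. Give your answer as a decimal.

R_5 = 11.875.
M_5 = 11.71875.
R_5 − M_5 = 0.15625.

0.15625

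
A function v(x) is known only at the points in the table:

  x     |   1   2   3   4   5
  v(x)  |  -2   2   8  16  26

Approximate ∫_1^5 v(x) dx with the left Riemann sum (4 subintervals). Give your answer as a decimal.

Δx = 1.
Sum = 1·[(-2) + 2 + 8 + 16] = 24.

24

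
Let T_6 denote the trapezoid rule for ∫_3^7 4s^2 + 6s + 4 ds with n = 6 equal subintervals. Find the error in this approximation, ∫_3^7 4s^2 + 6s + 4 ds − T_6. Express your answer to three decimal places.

-1.185

Exact integral: ∫_3^7 f(s) ds ≈ 557.33333.
T_6 ≈ 558.51852.
Error ≈ 557.33333 − 558.51852 ≈ -1.185.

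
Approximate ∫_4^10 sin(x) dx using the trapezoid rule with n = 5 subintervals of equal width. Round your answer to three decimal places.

0.163

Δx = (10 − 4)/5 = 1.2.
f(4) ≈ -0.757, f(5.2) ≈ -0.883, f(6.4) ≈ 0.117, f(7.6) ≈ 0.968, f(8.8) ≈ 0.585, f(10) ≈ -0.544.
T_5 = (Δx/2)·[f(x_0) + 2f(x_1) + ... + 2f(x_{4}) + f(x_5)].
Sum ≈ 0.163.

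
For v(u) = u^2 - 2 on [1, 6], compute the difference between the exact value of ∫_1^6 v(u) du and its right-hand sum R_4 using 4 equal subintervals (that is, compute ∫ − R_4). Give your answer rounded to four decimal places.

Exact integral: ∫_1^6 v(u) du ≈ 61.666667.
R_4 = 84.84375.
Error ≈ 61.666667 − 84.84375 ≈ -23.1771.

-23.1771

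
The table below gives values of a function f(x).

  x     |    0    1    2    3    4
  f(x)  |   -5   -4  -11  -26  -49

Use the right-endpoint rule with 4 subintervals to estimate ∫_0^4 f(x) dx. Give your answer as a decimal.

-90

Δx = 1.
Sum = 1·[(-4) + (-11) + (-26) + (-49)] = -90.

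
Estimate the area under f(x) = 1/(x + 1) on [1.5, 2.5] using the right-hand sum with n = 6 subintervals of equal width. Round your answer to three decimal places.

0.327

Δx = (2.5 − 1.5)/6 = 1/6.
Right endpoints: 5/3, 11/6, 2, 13/6, 7/3, 2.5.
f(5/3) = 0.375, f(11/6) = 6/17, f(2) = 1/3, f(13/6) = 6/19, f(7/3) = 0.3, f(2.5) = 2/7.
Sum = Δx · [f(5/3) + f(11/6) + f(2) + ...].
Sum ≈ 0.327.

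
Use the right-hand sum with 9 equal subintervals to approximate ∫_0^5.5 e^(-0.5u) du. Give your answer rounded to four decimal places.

Δu = (5.5 − 0)/9 = 11/18.
Right endpoints: 11/18, 11/9, 11/6, 22/9, 55/18, 11/3, 77/18, 44/9, 5.5.
f(11/18) ≈ 0.7367, f(11/9) ≈ 0.5427, f(11/6) ≈ 0.3998, f(22/9) ≈ 0.2946, f(55/18) ≈ 0.2170, f(11/3) ≈ 0.1599, f(77/18) ≈ 0.1178, f(44/9) ≈ 0.0868, f(5.5) ≈ 0.0639.
Sum = Δu · [f(11/18) + f(11/9) + f(11/6) + ...].
Sum ≈ 1.6007.

1.6007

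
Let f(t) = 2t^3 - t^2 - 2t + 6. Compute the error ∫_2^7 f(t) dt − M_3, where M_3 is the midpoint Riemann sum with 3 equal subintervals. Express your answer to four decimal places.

Exact integral: ∫_2^7 f(t) dt ≈ 1065.833333.
M_3 ≈ 1035.740741.
Error ≈ 1065.833333 − 1035.740741 ≈ 30.0926.

30.0926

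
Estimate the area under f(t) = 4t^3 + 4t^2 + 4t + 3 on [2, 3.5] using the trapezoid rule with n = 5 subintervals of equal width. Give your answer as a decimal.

202.395

Δt = (3.5 − 2)/5 = 0.3.
f(2) = 59, f(2.3) = 82.028, f(2.6) = 110.744, f(2.9) = 145.796, f(3.2) = 187.832, f(3.5) = 237.5.
T_5 = (Δt/2)·[f(t_0) + 2f(t_1) + ... + 2f(t_{4}) + f(t_5)].
Sum = 202.395.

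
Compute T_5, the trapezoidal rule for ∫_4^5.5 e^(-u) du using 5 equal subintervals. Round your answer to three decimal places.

0.014

Δu = (5.5 − 4)/5 = 0.3.
f(4) ≈ 0.018, f(4.3) ≈ 0.014, f(4.6) ≈ 0.010, f(4.9) ≈ 0.007, f(5.2) ≈ 0.006, f(5.5) ≈ 0.004.
T_5 = (Δu/2)·[f(u_0) + 2f(u_1) + ... + 2f(u_{4}) + f(u_5)].
Sum ≈ 0.014.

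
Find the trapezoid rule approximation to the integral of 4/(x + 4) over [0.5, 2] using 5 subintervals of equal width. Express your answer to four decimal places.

Δx = (2 − 0.5)/5 = 0.3.
f(0.5) = 8/9, f(0.8) = 5/6, f(1.1) = 40/51, f(1.4) = 20/27, f(1.7) = 40/57, f(2) = 2/3.
T_5 = (Δx/2)·[f(x_0) + 2f(x_1) + ... + 2f(x_{4}) + f(x_5)].
Sum ≈ 1.1514.

1.1514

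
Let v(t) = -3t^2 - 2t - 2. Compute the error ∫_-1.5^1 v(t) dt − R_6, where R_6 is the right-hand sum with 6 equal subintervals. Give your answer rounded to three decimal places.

Exact integral: ∫_-1.5^1 v(t) dt = -8.125.
R_6 ≈ -8.60243.
Error ≈ -8.125 − (-8.60243) ≈ 0.477.

0.477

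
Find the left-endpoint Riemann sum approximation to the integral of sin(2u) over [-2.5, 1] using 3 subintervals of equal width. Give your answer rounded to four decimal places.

0.2035

Δu = (1 − (-2.5))/3 = 7/6.
Left endpoints: -2.5, -4/3, -1/6.
f(-2.5) ≈ 0.9589, f(-4/3) ≈ -0.4573, f(-1/6) ≈ -0.3272.
Sum = Δu · [f(-2.5) + f(-4/3) + f(-1/6)].
Sum ≈ 0.2035.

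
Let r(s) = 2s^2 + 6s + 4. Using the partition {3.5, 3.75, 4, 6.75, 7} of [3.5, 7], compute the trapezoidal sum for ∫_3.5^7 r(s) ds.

Subinterval widths: 0.25, 0.25, 2.75, 0.25.
r(3.5) = 49.5, r(3.75) = 54.625, r(4) = 60, r(6.75) = 135.625, r(7) = 144.
On each subinterval the trapezoid contributes (Δs_i/2)·[r(s_{i-1}) + r(s_i)].
Sum = 331.28125.

331.28125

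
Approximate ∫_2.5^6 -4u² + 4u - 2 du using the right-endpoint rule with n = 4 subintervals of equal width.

-262.390625

Δu = (6 − 2.5)/4 = 0.875.
Right endpoints: 3.375, 4.25, 5.125, 6.
f(3.375) = -34.0625, f(4.25) = -57.25, f(5.125) = -86.5625, f(6) = -122.
Sum = Δu · [f(3.375) + f(4.25) + f(5.125) + f(6)].
Sum = -262.390625.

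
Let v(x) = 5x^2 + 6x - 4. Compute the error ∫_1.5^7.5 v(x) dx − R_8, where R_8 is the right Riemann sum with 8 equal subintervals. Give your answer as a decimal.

Exact integral: ∫_1.5^7.5 v(x) dx = 835.5.
R_8 = 953.0625.
Error = 835.5 − 953.0625 = -117.5625.

-117.5625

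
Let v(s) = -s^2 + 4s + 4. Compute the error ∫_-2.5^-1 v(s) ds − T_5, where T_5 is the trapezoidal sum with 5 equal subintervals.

0.0225

Exact integral: ∫_-2.5^-1 v(s) ds = -9.375.
T_5 = -9.3975.
Error = -9.375 − (-9.3975) = 0.0225.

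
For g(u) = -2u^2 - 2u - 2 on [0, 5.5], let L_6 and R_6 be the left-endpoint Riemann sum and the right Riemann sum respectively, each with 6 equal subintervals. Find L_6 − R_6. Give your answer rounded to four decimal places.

65.5417

L_6 ≈ -120.936343.
R_6 ≈ -186.478009.
L_6 − R_6 ≈ 65.5417.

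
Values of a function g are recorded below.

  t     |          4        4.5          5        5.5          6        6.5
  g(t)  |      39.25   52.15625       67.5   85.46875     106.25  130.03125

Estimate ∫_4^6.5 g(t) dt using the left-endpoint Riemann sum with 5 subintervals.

Δt = 0.5.
Sum = 0.5·[39.25 + 52.15625 + 67.5 + 85.46875 + 106.25] = 175.3125.

175.3125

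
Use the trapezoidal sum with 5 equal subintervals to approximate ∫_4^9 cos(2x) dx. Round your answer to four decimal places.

Δx = (9 − 4)/5 = 1.
f(4) ≈ -0.1455, f(5) ≈ -0.8391, f(6) ≈ 0.8439, f(7) ≈ 0.1367, f(8) ≈ -0.9577, f(9) ≈ 0.6603.
T_5 = (Δx/2)·[f(x_0) + 2f(x_1) + ... + 2f(x_{4}) + f(x_5)].
Sum ≈ -0.5587.

-0.5587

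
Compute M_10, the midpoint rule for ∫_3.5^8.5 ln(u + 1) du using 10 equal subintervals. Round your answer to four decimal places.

9.6201

Δu = (8.5 − 3.5)/10 = 0.5.
Midpoints: 3.75, 4.25, 4.75, 5.25, 5.75, 6.25, 6.75, 7.25, 7.75, 8.25.
f(3.75) ≈ 1.5581, f(4.25) ≈ 1.6582, f(4.75) ≈ 1.7492, f(5.25) ≈ 1.8326, f(5.75) ≈ 1.9095, f(6.25) ≈ 1.9810, f(6.75) ≈ 2.0477, f(7.25) ≈ 2.1102, f(7.75) ≈ 2.1691, f(8.25) ≈ 2.2246.
Sum = Δu · [f(3.75) + f(4.25) + f(4.75) + ...].
Sum ≈ 9.6201.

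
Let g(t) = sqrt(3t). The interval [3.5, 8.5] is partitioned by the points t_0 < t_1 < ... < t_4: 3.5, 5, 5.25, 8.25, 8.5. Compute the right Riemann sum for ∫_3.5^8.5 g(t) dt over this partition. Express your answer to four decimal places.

22.9889

Subinterval widths: 1.5, 0.25, 3, 0.25.
Right endpoints: 5, 5.25, 8.25, 8.5.
g(5) ≈ 3.8730, g(5.25) ≈ 3.9686, g(8.25) ≈ 4.9749, g(8.5) ≈ 5.0498.
Sum = Σ Δt_i · g(t_i).
Sum ≈ 22.9889.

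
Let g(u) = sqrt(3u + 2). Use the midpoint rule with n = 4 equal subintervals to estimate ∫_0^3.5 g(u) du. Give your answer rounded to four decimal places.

9.2117

Δu = (3.5 − 0)/4 = 0.875.
Midpoints: 0.4375, 1.3125, 2.1875, 3.0625.
g(0.4375) ≈ 1.8200, g(1.3125) ≈ 2.4367, g(2.1875) ≈ 2.9262, g(3.0625) ≈ 3.3448.
Sum = Δu · [g(0.4375) + g(1.3125) + g(2.1875) + g(3.0625)].
Sum ≈ 9.2117.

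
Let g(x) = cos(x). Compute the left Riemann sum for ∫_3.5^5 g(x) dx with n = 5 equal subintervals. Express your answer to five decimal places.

Δx = (5 − 3.5)/5 = 0.3.
Left endpoints: 3.5, 3.8, 4.1, 4.4, 4.7.
g(3.5) ≈ -0.93646, g(3.8) ≈ -0.79097, g(4.1) ≈ -0.57482, g(4.4) ≈ -0.30733, g(4.7) ≈ -0.01239.
Sum = Δx · [g(3.5) + g(3.8) + g(4.1) + g(4.4) + g(4.7)].
Sum ≈ -0.78659.

-0.78659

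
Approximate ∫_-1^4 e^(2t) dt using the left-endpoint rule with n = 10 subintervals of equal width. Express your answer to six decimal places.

867.384675

Δt = (4 − (-1))/10 = 0.5.
Left endpoints: -1, -0.5, 0, 0.5, 1, 1.5, 2, 2.5, 3, 3.5.
f(-1) ≈ 0.135335, f(-0.5) ≈ 0.367879, f(0) ≈ 1.000000, f(0.5) ≈ 2.718282, f(1) ≈ 7.389056, f(1.5) ≈ 20.085537, f(2) ≈ 54.598150, f(2.5) ≈ 148.413159, f(3) ≈ 403.428793, f(3.5) ≈ 1096.633158.
Sum = Δt · [f(-1) + f(-0.5) + f(0) + ...].
Sum ≈ 867.384675.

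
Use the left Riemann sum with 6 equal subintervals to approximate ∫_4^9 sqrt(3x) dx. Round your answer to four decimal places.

Δx = (9 − 4)/6 = 5/6.
Left endpoints: 4, 29/6, 17/3, 6.5, 22/3, 49/6.
f(4) ≈ 3.4641, f(29/6) ≈ 3.8079, f(17/3) ≈ 4.1231, f(6.5) ≈ 4.4159, f(22/3) ≈ 4.6904, f(49/6) ≈ 4.9497.
Sum = Δx · [f(4) + f(29/6) + f(17/3) + ...].
Sum ≈ 21.2093.

21.2093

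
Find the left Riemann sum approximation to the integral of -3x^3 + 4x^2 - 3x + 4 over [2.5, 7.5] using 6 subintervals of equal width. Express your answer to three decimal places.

Δx = (7.5 − 2.5)/6 = 5/6.
Left endpoints: 2.5, 10/3, 25/6, 5, 35/6, 20/3.
f(2.5) = -25.375, f(10/3) = -218/3, f(25/6) = -11237/72, f(5) = -286, f(35/6) = -472.875, f(20/3) = -6544/9.
Sum = Δx · [f(2.5) + f(10/3) + f(25/6) + ...].
Sum ≈ -1450.081.

-1450.081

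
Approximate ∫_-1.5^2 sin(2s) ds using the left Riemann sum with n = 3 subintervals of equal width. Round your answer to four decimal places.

0.2752

Δs = (2 − (-1.5))/3 = 7/6.
Left endpoints: -1.5, -1/3, 5/6.
f(-1.5) ≈ -0.1411, f(-1/3) ≈ -0.6184, f(5/6) ≈ 0.9954.
Sum = Δs · [f(-1.5) + f(-1/3) + f(5/6)].
Sum ≈ 0.2752.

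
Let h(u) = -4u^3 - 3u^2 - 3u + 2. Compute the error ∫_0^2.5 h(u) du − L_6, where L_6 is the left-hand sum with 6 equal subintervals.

Exact integral: ∫_0^2.5 h(u) du = -59.0625.
L_6 = -41.875.
Error = -59.0625 − (-41.875) = -17.1875.

-17.1875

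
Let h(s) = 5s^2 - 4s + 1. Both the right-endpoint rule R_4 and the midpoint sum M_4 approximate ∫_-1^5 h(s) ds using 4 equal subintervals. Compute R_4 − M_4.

88.875

R_4 = 251.25.
M_4 = 162.375.
R_4 − M_4 = 88.875.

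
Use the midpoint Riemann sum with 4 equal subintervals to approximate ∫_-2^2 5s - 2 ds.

-8

Δs = (2 − (-2))/4 = 1.
Midpoints: -1.5, -0.5, 0.5, 1.5.
f(-1.5) = -9.5, f(-0.5) = -4.5, f(0.5) = 0.5, f(1.5) = 5.5.
Sum = Δs · [f(-1.5) + f(-0.5) + f(0.5) + f(1.5)].
Sum = -8.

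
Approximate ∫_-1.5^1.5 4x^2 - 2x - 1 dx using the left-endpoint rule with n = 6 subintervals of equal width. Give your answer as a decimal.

Δx = (1.5 − (-1.5))/6 = 0.5.
Left endpoints: -1.5, -1, -0.5, 0, 0.5, 1.
f(-1.5) = 11, f(-1) = 5, f(-0.5) = 1, f(0) = -1, f(0.5) = -1, f(1) = 1.
Sum = Δx · [f(-1.5) + f(-1) + f(-0.5) + ...].
Sum = 8.

8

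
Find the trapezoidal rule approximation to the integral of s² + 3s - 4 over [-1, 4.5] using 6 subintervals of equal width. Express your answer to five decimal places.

Δs = (4.5 − (-1))/6 = 11/12.
f(-1) = -6, f(-1/12) = -611/144, f(5/6) = -29/36, f(1.75) = 4.3125, f(8/3) = 100/9, f(43/12) = 2821/144, f(4.5) = 29.75.
T_6 = (Δs/2)·[f(s_0) + 2f(s_1) + ... + 2f(s_{5}) + f(s_6)].
Sum ≈ 38.35359.

38.35359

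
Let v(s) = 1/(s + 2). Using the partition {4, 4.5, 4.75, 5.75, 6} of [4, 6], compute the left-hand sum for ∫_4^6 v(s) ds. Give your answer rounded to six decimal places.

Subinterval widths: 0.5, 0.25, 1, 0.25.
Left endpoints: 4, 4.5, 4.75, 5.75.
v(4) = 1/6, v(4.5) = 2/13, v(4.75) = 4/27, v(5.75) = 4/31.
Sum = Σ Δs_i · v(s_i).
Sum ≈ 0.302201.

0.302201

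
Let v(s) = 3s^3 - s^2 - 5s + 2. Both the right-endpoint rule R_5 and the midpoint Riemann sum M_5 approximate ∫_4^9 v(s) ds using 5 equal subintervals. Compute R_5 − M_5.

1024.375

R_5 = 5355.
M_5 = 4330.625.
R_5 − M_5 = 1024.375.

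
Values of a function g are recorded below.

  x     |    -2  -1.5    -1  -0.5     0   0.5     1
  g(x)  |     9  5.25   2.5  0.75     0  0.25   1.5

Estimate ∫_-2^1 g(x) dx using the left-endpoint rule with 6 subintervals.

Δx = 0.5.
Sum = 0.5·[9 + 5.25 + 2.5 + 0.75 + 0 + 0.25] = 8.875.

8.875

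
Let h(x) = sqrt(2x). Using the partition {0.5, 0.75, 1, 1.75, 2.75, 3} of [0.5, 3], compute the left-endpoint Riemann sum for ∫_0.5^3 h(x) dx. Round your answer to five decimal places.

Subinterval widths: 0.25, 0.25, 0.75, 1, 0.25.
Left endpoints: 0.5, 0.75, 1, 1.75, 2.75.
h(0.5) ≈ 1.00000, h(0.75) ≈ 1.22474, h(1) ≈ 1.41421, h(1.75) ≈ 1.87083, h(2.75) ≈ 2.34521.
Sum = Σ Δx_i · h(x_i).
Sum ≈ 4.07398.

4.07398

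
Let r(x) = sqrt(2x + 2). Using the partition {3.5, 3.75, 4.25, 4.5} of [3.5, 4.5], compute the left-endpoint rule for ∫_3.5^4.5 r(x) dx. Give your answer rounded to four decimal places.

3.1012

Subinterval widths: 0.25, 0.5, 0.25.
Left endpoints: 3.5, 3.75, 4.25.
r(3.5) ≈ 3.0000, r(3.75) ≈ 3.0822, r(4.25) ≈ 3.2404.
Sum = Σ Δx_i · r(x_i).
Sum ≈ 3.1012.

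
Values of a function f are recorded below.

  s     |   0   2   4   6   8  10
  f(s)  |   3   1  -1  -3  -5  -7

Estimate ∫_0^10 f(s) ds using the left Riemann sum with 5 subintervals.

Δs = 2.
Sum = 2·[3 + 1 + (-1) + (-3) + (-5)] = -10.

-10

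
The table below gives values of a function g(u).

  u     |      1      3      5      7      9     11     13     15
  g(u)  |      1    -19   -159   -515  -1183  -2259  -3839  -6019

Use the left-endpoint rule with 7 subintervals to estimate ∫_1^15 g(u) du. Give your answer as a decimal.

Δu = 2.
Sum = 2·[1 + (-19) + (-159) + (-515) + (-1183) + (-2259) + (-3839)] = -15946.

-15946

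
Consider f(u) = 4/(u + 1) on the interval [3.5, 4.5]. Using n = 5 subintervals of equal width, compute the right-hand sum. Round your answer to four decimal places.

0.7867

Δu = (4.5 − 3.5)/5 = 0.2.
Right endpoints: 3.7, 3.9, 4.1, 4.3, 4.5.
f(3.7) = 40/47, f(3.9) = 40/49, f(4.1) = 40/51, f(4.3) = 40/53, f(4.5) = 8/11.
Sum = Δu · [f(3.7) + f(3.9) + f(4.1) + f(4.3) + f(4.5)].
Sum ≈ 0.7867.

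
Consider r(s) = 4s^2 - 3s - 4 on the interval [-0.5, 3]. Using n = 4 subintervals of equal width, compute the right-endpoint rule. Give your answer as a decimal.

Δs = (3 − (-0.5))/4 = 0.875.
Right endpoints: 0.375, 1.25, 2.125, 3.
r(0.375) = -4.5625, r(1.25) = -1.5, r(2.125) = 7.6875, r(3) = 23.
Sum = Δs · [r(0.375) + r(1.25) + r(2.125) + r(3)].
Sum = 21.546875.

21.546875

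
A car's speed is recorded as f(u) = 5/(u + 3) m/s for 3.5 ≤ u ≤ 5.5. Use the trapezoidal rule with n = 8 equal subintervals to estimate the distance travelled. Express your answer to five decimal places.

Δu = (5.5 − 3.5)/8 = 0.25.
f(3.5) = 10/13, f(3.75) = 20/27, f(4) = 5/7, f(4.25) = 20/29, f(4.5) = 2/3, f(4.75) = 20/31, f(5) = 0.625, f(5.25) = 20/33, f(5.5) = 10/17.
T_8 = (Δu/2)·[f(u_0) + 2f(u_1) + ... + 2f(u_{7}) + f(u_8)].
Sum ≈ 1.34158.

1.34158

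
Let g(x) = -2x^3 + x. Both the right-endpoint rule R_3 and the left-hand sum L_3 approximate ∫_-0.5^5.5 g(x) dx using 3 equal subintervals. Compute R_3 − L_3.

-654

R_3 = -829.5.
L_3 = -175.5.
R_3 − L_3 = -654.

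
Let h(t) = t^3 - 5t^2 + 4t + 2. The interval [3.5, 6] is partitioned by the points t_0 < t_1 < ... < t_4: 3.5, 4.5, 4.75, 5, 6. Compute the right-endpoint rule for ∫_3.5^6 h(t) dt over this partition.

Subinterval widths: 1, 0.25, 0.25, 1.
Right endpoints: 4.5, 4.75, 5, 6.
h(4.5) = 9.875, h(4.75) = 15.359375, h(5) = 22, h(6) = 62.
Sum = Σ Δt_i · h(t_i).
Sum = 81.21484375.

81.21484375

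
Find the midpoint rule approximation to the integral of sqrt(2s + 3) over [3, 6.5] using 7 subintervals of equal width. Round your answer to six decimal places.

12.334201

Δs = (6.5 − 3)/7 = 0.5.
Midpoints: 3.25, 3.75, 4.25, 4.75, 5.25, 5.75, 6.25.
f(3.25) ≈ 3.082207, f(3.75) ≈ 3.240370, f(4.25) ≈ 3.391165, f(4.75) ≈ 3.535534, f(5.25) ≈ 3.674235, f(5.75) ≈ 3.807887, f(6.25) ≈ 3.937004.
Sum = Δs · [f(3.25) + f(3.75) + f(4.25) + ...].
Sum ≈ 12.334201.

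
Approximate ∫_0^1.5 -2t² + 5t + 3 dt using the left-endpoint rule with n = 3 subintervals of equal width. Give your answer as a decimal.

7

Δt = (1.5 − 0)/3 = 0.5.
Left endpoints: 0, 0.5, 1.
f(0) = 3, f(0.5) = 5, f(1) = 6.
Sum = Δt · [f(0) + f(0.5) + f(1)].
Sum = 7.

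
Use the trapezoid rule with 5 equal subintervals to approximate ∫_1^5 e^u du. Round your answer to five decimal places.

Δu = (5 − 1)/5 = 0.8.
f(1) ≈ 2.71828, f(1.8) ≈ 6.04965, f(2.6) ≈ 13.46374, f(3.4) ≈ 29.96410, f(4.2) ≈ 66.68633, f(5) ≈ 148.41316.
T_5 = (Δu/2)·[f(u_0) + 2f(u_1) + ... + 2f(u_{4}) + f(u_5)].
Sum ≈ 153.38363.

153.38363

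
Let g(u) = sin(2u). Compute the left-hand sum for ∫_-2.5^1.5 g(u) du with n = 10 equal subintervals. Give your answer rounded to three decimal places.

0.766

Δu = (1.5 − (-2.5))/10 = 0.4.
Left endpoints: -2.5, -2.1, -1.7, -1.3, -0.9, -0.5, -0.1, 0.3, 0.7, 1.1.
g(-2.5) ≈ 0.959, g(-2.1) ≈ 0.872, g(-1.7) ≈ 0.256, g(-1.3) ≈ -0.516, g(-0.9) ≈ -0.974, g(-0.5) ≈ -0.841, g(-0.1) ≈ -0.199, g(0.3) ≈ 0.565, g(0.7) ≈ 0.985, g(1.1) ≈ 0.808.
Sum = Δu · [g(-2.5) + g(-2.1) + g(-1.7) + ...].
Sum ≈ 0.766.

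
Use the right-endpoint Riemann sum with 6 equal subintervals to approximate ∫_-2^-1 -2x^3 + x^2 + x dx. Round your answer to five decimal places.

Δx = (-1 − (-2))/6 = 1/6.
Right endpoints: -11/6, -5/3, -1.5, -4/3, -7/6, -1.
f(-11/6) = 374/27, f(-5/3) = 280/27, f(-1.5) = 7.5, f(-4/3) = 140/27, f(-7/6) = 91/27, f(-1) = 2.
Sum = Δx · [f(-11/6) + f(-5/3) + f(-1.5) + ...].
Sum ≈ 7.04630.

7.04630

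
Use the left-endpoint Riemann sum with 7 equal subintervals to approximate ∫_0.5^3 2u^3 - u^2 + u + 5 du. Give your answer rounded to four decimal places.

Δu = (3 − 0.5)/7 = 5/14.
Left endpoints: 0.5, 6/7, 17/14, 11/7, 27/14, 16/7, 37/14.
f(0.5) = 5.5, f(6/7) = 2189/343, f(17/14) = 2854/343, f(11/7) = 4069/343, f(27/14) = 12043/686, f(16/7) = 8899/343, f(37/14) = 12889/343.
Sum = Δu · [f(0.5) + f(6/7) + f(17/14) + ...].
Sum ≈ 40.4082.

40.4082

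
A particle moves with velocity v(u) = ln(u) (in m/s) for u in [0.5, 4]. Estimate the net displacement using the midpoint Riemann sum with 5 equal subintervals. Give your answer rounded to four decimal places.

Δu = (4 − 0.5)/5 = 0.7.
Midpoints: 0.85, 1.55, 2.25, 2.95, 3.65.
v(0.85) ≈ -0.1625, v(1.55) ≈ 0.4383, v(2.25) ≈ 0.8109, v(2.95) ≈ 1.0818, v(3.65) ≈ 1.2947.
Sum = Δu · [v(0.85) + v(1.55) + v(2.25) + v(2.95) + v(3.65)].
Sum ≈ 2.4242.

2.4242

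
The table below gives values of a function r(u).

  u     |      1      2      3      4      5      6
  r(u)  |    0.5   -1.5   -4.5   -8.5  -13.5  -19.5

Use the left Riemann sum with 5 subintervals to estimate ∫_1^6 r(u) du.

Δu = 1.
Sum = 1·[0.5 + (-1.5) + (-4.5) + (-8.5) + (-13.5)] = -27.5.

-27.5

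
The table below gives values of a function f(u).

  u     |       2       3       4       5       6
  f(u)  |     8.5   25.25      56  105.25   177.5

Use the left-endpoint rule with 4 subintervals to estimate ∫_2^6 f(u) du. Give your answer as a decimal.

195

Δu = 1.
Sum = 1·[8.5 + 25.25 + 56 + 105.25] = 195.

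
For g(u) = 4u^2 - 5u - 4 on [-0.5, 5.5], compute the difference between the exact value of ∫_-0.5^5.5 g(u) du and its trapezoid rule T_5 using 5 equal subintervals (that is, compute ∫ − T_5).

Exact integral: ∫_-0.5^5.5 g(u) du = 123.
T_5 = 128.76.
Error = 123 − 128.76 = -5.76.

-5.76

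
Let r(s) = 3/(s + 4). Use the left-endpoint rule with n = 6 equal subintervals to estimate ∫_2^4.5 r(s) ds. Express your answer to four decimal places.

1.0762

Δs = (4.5 − 2)/6 = 5/12.
Left endpoints: 2, 29/12, 17/6, 3.25, 11/3, 49/12.
r(2) = 0.5, r(29/12) = 36/77, r(17/6) = 18/41, r(3.25) = 12/29, r(11/3) = 9/23, r(49/12) = 36/97.
Sum = Δs · [r(2) + r(29/12) + r(17/6) + ...].
Sum ≈ 1.0762.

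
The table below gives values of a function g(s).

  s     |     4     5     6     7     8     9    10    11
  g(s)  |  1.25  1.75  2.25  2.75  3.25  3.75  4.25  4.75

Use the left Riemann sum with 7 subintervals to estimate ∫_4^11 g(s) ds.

19.25

Δs = 1.
Sum = 1·[1.25 + 1.75 + 2.25 + 2.75 + 3.25 + 3.75 + 4.25] = 19.25.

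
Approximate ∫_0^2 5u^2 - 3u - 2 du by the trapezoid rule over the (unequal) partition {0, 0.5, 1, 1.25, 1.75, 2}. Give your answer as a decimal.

Subinterval widths: 0.5, 0.5, 0.25, 0.5, 0.25.
f(0) = -2, f(0.5) = -2.25, f(1) = 0, f(1.25) = 2.0625, f(1.75) = 8.0625, f(2) = 12.
On each subinterval the trapezoid contributes (Δu_i/2)·[f(u_{i-1}) + f(u_i)].
Sum = 3.671875.

3.671875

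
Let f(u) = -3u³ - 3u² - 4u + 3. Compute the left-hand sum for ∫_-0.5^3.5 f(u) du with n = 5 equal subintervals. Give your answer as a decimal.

-102.14

Δu = (3.5 − (-0.5))/5 = 0.8.
Left endpoints: -0.5, 0.3, 1.1, 1.9, 2.7.
f(-0.5) = 4.625, f(0.3) = 1.449, f(1.1) = -9.023, f(1.9) = -36.007, f(2.7) = -88.719.
Sum = Δu · [f(-0.5) + f(0.3) + f(1.1) + f(1.9) + f(2.7)].
Sum = -102.14.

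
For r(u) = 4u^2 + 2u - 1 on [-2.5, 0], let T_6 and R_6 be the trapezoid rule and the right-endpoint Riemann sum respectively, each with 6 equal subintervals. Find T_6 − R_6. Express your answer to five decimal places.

4.16667

T_6 ≈ 12.3726852.
R_6 ≈ 8.2060185.
T_6 − R_6 ≈ 4.16667.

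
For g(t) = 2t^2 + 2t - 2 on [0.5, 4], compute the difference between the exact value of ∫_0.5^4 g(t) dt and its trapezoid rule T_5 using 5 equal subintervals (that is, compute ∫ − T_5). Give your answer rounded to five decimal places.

-0.57167

Exact integral: ∫_0.5^4 g(t) dt ≈ 51.3333333.
T_5 = 51.905.
Error ≈ 51.3333333 − 51.905 ≈ -0.57167.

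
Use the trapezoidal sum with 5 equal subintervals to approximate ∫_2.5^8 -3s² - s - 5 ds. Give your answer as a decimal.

Δs = (8 − 2.5)/5 = 1.1.
f(2.5) = -26.25, f(3.6) = -47.48, f(4.7) = -75.97, f(5.8) = -111.72, f(6.9) = -154.73, f(8) = -205.
T_5 = (Δs/2)·[f(s_0) + 2f(s_1) + ... + 2f(s_{4}) + f(s_5)].
Sum = -556.0775.

-556.0775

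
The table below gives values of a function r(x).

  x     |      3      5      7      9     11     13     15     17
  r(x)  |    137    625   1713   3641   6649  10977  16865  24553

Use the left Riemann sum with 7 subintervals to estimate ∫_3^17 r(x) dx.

Δx = 2.
Sum = 2·[137 + 625 + 1713 + 3641 + 6649 + 10977 + 16865] = 81214.

81214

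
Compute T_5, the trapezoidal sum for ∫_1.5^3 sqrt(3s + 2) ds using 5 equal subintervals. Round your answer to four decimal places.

Δs = (3 − 1.5)/5 = 0.3.
f(1.5) ≈ 2.5495, f(1.8) ≈ 2.7203, f(2.1) ≈ 2.8810, f(2.4) ≈ 3.0332, f(2.7) ≈ 3.1780, f(3) ≈ 3.3166.
T_5 = (Δs/2)·[f(s_0) + 2f(s_1) + ... + 2f(s_{4}) + f(s_5)].
Sum ≈ 4.4237.

4.4237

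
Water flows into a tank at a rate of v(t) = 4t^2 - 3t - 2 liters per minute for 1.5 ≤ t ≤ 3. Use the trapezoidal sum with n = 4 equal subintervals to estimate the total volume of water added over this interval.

Δt = (3 − 1.5)/4 = 0.375.
v(1.5) = 2.5, v(1.875) = 6.4375, v(2.25) = 11.5, v(2.625) = 17.6875, v(3) = 25.
T_4 = (Δt/2)·[v(t_0) + 2v(t_1) + 2v(t_2) + 2v(t_3) + v(t_4)].
Sum = 18.515625.

18.515625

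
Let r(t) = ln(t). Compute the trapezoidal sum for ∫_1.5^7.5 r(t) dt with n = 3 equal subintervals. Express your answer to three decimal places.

Δt = (7.5 − 1.5)/3 = 2.
r(1.5) ≈ 0.405, r(3.5) ≈ 1.253, r(5.5) ≈ 1.705, r(7.5) ≈ 2.015.
T_3 = (Δt/2)·[r(t_0) + 2r(t_1) + 2r(t_2) + r(t_3)].
Sum ≈ 8.335.

8.335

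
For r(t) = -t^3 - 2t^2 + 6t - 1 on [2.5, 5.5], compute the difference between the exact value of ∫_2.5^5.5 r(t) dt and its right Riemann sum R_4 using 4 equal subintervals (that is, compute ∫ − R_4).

Exact integral: ∫_2.5^5.5 r(t) dt = -250.5.
R_4 = -322.21875.
Error = -250.5 − (-322.21875) = 71.71875.

71.71875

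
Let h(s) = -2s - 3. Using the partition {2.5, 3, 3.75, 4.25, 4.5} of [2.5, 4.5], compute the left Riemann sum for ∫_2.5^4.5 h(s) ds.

-18.875

Subinterval widths: 0.5, 0.75, 0.5, 0.25.
Left endpoints: 2.5, 3, 3.75, 4.25.
h(2.5) = -8, h(3) = -9, h(3.75) = -10.5, h(4.25) = -11.5.
Sum = Σ Δs_i · h(s_i).
Sum = -18.875.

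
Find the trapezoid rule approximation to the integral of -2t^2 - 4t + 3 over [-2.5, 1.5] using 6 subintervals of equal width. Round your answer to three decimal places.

Δt = (1.5 − (-2.5))/6 = 2/3.
f(-2.5) = 0.5, f(-11/6) = 65/18, f(-7/6) = 89/18, f(-0.5) = 4.5, f(1/6) = 41/18, f(5/6) = -31/18, f(1.5) = -7.5.
T_6 = (Δt/2)·[f(t_0) + 2f(t_1) + ... + 2f(t_{5}) + f(t_6)].
Sum ≈ 6.741.

6.741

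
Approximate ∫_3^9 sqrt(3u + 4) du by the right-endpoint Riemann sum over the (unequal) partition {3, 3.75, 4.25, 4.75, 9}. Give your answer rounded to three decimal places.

30.774

Subinterval widths: 0.75, 0.5, 0.5, 4.25.
Right endpoints: 3.75, 4.25, 4.75, 9.
f(3.75) ≈ 3.905, f(4.25) ≈ 4.093, f(4.75) ≈ 4.272, f(9) ≈ 5.568.
Sum = Σ Δu_i · f(u_i).
Sum ≈ 30.774.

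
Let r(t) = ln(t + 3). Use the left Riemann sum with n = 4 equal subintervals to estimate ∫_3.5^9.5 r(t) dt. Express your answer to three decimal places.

Δt = (9.5 − 3.5)/4 = 1.5.
Left endpoints: 3.5, 5, 6.5, 8.
r(3.5) ≈ 1.872, r(5) ≈ 2.079, r(6.5) ≈ 2.251, r(8) ≈ 2.398.
Sum = Δt · [r(3.5) + r(5) + r(6.5) + r(8)].
Sum ≈ 12.901.

12.901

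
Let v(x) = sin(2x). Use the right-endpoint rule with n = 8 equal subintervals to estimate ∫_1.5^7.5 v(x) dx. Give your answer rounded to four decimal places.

0.0982

Δx = (7.5 − 1.5)/8 = 0.75.
Right endpoints: 2.25, 3, 3.75, 4.5, 5.25, 6, 6.75, 7.5.
v(2.25) ≈ -0.9775, v(3) ≈ -0.2794, v(3.75) ≈ 0.9380, v(4.5) ≈ 0.4121, v(5.25) ≈ -0.8797, v(6) ≈ -0.5366, v(6.75) ≈ 0.8038, v(7.5) ≈ 0.6503.
Sum = Δx · [v(2.25) + v(3) + v(3.75) + ...].
Sum ≈ 0.0982.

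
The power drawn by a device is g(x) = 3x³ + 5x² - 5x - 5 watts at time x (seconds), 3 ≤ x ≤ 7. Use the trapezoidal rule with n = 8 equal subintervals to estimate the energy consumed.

Δx = (7 − 3)/8 = 0.5.
g(3) = 106, g(3.5) = 167.375, g(4) = 247, g(4.5) = 347.125, g(5) = 470, g(5.5) = 617.875, g(6) = 793, g(6.5) = 997.625, g(7) = 1234.
T_8 = (Δx/2)·[g(x_0) + 2g(x_1) + ... + 2g(x_{7}) + g(x_8)].
Sum = 2155.

2155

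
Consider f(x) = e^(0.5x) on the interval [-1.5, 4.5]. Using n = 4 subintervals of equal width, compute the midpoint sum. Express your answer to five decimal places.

Δx = (4.5 − (-1.5))/4 = 1.5.
Midpoints: -0.75, 0.75, 2.25, 3.75.
f(-0.75) ≈ 0.68729, f(0.75) ≈ 1.45499, f(2.25) ≈ 3.08022, f(3.75) ≈ 6.52082.
Sum = Δx · [f(-0.75) + f(0.75) + f(2.25) + f(3.75)].
Sum ≈ 17.61497.

17.61497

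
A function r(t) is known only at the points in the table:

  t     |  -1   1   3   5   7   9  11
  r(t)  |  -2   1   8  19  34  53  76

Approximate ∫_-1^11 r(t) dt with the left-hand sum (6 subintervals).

226

Δt = 2.
Sum = 2·[(-2) + 1 + 8 + 19 + 34 + 53] = 226.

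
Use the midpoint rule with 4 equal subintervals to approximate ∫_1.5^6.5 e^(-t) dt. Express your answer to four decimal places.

Δt = (6.5 − 1.5)/4 = 1.25.
Midpoints: 2.125, 3.375, 4.625, 5.875.
f(2.125) ≈ 0.1194, f(3.375) ≈ 0.0342, f(4.625) ≈ 0.0098, f(5.875) ≈ 0.0028.
Sum = Δt · [f(2.125) + f(3.375) + f(4.625) + f(5.875)].
Sum ≈ 0.2078.

0.2078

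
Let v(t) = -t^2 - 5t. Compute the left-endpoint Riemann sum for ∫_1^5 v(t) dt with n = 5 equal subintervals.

-84.16

Δt = (5 − 1)/5 = 0.8.
Left endpoints: 1, 1.8, 2.6, 3.4, 4.2.
v(1) = -6, v(1.8) = -12.24, v(2.6) = -19.76, v(3.4) = -28.56, v(4.2) = -38.64.
Sum = Δt · [v(1) + v(1.8) + v(2.6) + v(3.4) + v(4.2)].
Sum = -84.16.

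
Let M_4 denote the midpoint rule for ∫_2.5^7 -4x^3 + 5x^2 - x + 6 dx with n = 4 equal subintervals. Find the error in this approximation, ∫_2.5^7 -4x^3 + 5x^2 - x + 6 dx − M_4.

Exact integral: ∫_2.5^7 f(x) dx = -1810.6875.
M_4 = -1786.0078125.
Error = -1810.6875 − (-1786.0078125) = -24.6796875.

-24.6796875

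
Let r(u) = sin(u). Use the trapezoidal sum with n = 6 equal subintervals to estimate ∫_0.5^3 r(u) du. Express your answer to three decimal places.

Δu = (3 − 0.5)/6 = 5/12.
r(0.5) ≈ 0.479, r(11/12) ≈ 0.794, r(4/3) ≈ 0.972, r(1.75) ≈ 0.984, r(13/6) ≈ 0.828, r(31/12) ≈ 0.530, r(3) ≈ 0.141.
T_6 = (Δu/2)·[r(u_0) + 2r(u_1) + ... + 2r(u_{5}) + r(u_6)].
Sum ≈ 1.840.

1.840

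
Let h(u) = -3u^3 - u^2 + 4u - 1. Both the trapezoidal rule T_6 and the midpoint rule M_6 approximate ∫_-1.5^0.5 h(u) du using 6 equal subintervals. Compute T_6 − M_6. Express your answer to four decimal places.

0.1944

T_6 ≈ -3.287037.
M_6 ≈ -3.481481.
T_6 − M_6 ≈ 0.1944.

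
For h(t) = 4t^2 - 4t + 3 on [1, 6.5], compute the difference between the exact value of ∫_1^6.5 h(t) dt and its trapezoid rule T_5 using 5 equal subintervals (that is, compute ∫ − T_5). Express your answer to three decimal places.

Exact integral: ∫_1^6.5 h(t) dt ≈ 298.83333.
T_5 = 303.27.
Error ≈ 298.83333 − 303.27 ≈ -4.437.

-4.437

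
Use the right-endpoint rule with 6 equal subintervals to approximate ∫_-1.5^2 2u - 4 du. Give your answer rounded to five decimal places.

Δu = (2 − (-1.5))/6 = 7/12.
Right endpoints: -11/12, -1/3, 0.25, 5/6, 17/12, 2.
f(-11/12) = -35/6, f(-1/3) = -14/3, f(0.25) = -3.5, f(5/6) = -7/3, f(17/12) = -7/6, f(2) = 0.
Sum = Δu · [f(-11/12) + f(-1/3) + f(0.25) + ...].
Sum ≈ -10.20833.

-10.20833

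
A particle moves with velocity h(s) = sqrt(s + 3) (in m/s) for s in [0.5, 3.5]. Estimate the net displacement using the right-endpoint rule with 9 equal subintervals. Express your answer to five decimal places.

Δs = (3.5 − 0.5)/9 = 1/3.
Right endpoints: 5/6, 7/6, 1.5, 11/6, 13/6, 2.5, 17/6, 19/6, 3.5.
h(5/6) ≈ 1.95789, h(7/6) ≈ 2.04124, h(1.5) ≈ 2.12132, h(11/6) ≈ 2.19848, h(13/6) ≈ 2.27303, h(2.5) ≈ 2.34521, h(17/6) ≈ 2.41523, h(19/6) ≈ 2.48328, h(3.5) ≈ 2.54951.
Sum = Δs · [h(5/6) + h(7/6) + h(1.5) + ...].
Sum ≈ 6.79506.

6.79506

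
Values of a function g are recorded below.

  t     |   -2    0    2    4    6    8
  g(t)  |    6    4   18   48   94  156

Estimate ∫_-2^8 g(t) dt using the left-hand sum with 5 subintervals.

Δt = 2.
Sum = 2·[6 + 4 + 18 + 48 + 94] = 340.

340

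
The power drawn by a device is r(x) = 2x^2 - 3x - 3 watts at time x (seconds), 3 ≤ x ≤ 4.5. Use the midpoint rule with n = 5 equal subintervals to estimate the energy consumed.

21.3525

Δx = (4.5 − 3)/5 = 0.3.
Midpoints: 3.15, 3.45, 3.75, 4.05, 4.35.
r(3.15) = 7.395, r(3.45) = 10.455, r(3.75) = 13.875, r(4.05) = 17.655, r(4.35) = 21.795.
Sum = Δx · [r(3.15) + r(3.45) + r(3.75) + r(4.05) + r(4.35)].
Sum = 21.3525.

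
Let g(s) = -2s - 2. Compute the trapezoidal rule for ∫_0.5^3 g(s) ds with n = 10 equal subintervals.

-13.75

Δs = (3 − 0.5)/10 = 0.25.
g(0.5) = -3, g(0.75) = -3.5, g(1) = -4, g(1.25) = -4.5, g(1.5) = -5, g(1.75) = -5.5, g(2) = -6, g(2.25) = -6.5, g(2.5) = -7, g(2.75) = -7.5, g(3) = -8.
T_10 = (Δs/2)·[g(s_0) + 2g(s_1) + ... + 2g(s_{9}) + g(s_10)].
Sum = -13.75.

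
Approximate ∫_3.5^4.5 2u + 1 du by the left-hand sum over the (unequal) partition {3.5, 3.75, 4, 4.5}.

Subinterval widths: 0.25, 0.25, 0.5.
Left endpoints: 3.5, 3.75, 4.
f(3.5) = 8, f(3.75) = 8.5, f(4) = 9.
Sum = Σ Δu_i · f(u_i).
Sum = 8.625.

8.625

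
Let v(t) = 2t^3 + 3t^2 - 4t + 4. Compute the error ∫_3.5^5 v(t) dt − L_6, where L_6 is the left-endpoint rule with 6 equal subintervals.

Exact integral: ∫_3.5^5 v(t) dt = 300.09375.
L_6 = 275.9765625.
Error = 300.09375 − 275.9765625 = 24.1171875.

24.1171875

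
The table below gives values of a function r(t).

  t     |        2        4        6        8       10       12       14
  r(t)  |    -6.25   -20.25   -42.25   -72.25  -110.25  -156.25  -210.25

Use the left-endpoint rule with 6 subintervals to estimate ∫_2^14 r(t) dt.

Δt = 2.
Sum = 2·[(-6.25) + (-20.25) + (-42.25) + (-72.25) + (-110.25) + (-156.25)] = -815.

-815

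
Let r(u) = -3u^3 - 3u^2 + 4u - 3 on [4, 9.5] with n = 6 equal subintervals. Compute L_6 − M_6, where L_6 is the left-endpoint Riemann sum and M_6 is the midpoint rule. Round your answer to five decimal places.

L_6 ≈ -5444.3745660.
M_6 ≈ -6553.6200087.
L_6 − M_6 ≈ 1109.24544.

1109.24544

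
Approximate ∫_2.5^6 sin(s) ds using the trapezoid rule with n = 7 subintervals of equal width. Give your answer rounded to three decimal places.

Δs = (6 − 2.5)/7 = 0.5.
f(2.5) ≈ 0.598, f(3) ≈ 0.141, f(3.5) ≈ -0.351, f(4) ≈ -0.757, f(4.5) ≈ -0.978, f(5) ≈ -0.959, f(5.5) ≈ -0.706, f(6) ≈ -0.279.
T_7 = (Δs/2)·[f(s_0) + 2f(s_1) + ... + 2f(s_{6}) + f(s_7)].
Sum ≈ -1.724.

-1.724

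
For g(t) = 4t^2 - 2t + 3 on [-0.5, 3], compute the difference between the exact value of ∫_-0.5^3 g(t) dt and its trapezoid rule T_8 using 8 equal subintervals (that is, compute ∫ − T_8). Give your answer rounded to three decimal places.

Exact integral: ∫_-0.5^3 g(t) dt ≈ 37.91667.
T_8 = 38.36328125.
Error ≈ 37.91667 − 38.36328125 ≈ -0.447.

-0.447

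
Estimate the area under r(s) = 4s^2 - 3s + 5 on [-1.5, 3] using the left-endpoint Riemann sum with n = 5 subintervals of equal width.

49.23

Δs = (3 − (-1.5))/5 = 0.9.
Left endpoints: -1.5, -0.6, 0.3, 1.2, 2.1.
r(-1.5) = 18.5, r(-0.6) = 8.24, r(0.3) = 4.46, r(1.2) = 7.16, r(2.1) = 16.34.
Sum = Δs · [r(-1.5) + r(-0.6) + r(0.3) + r(1.2) + r(2.1)].
Sum = 49.23.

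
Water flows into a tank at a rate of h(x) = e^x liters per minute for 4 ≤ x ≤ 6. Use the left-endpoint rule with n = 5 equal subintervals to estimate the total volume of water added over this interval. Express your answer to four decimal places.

283.7032

Δx = (6 − 4)/5 = 0.4.
Left endpoints: 4, 4.4, 4.8, 5.2, 5.6.
h(4) ≈ 54.5982, h(4.4) ≈ 81.4509, h(4.8) ≈ 121.5104, h(5.2) ≈ 181.2722, h(5.6) ≈ 270.4264.
Sum = Δx · [h(4) + h(4.4) + h(4.8) + h(5.2) + h(5.6)].
Sum ≈ 283.7032.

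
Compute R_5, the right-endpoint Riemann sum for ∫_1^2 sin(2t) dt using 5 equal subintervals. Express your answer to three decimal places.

-0.049

Δt = (2 − 1)/5 = 0.2.
Right endpoints: 1.2, 1.4, 1.6, 1.8, 2.
f(1.2) ≈ 0.675, f(1.4) ≈ 0.335, f(1.6) ≈ -0.058, f(1.8) ≈ -0.443, f(2) ≈ -0.757.
Sum = Δt · [f(1.2) + f(1.4) + f(1.6) + f(1.8) + f(2)].
Sum ≈ -0.049.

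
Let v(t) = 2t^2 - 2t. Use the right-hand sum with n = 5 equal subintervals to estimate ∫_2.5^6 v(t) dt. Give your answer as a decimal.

122.78

Δt = (6 − 2.5)/5 = 0.7.
Right endpoints: 3.2, 3.9, 4.6, 5.3, 6.
v(3.2) = 14.08, v(3.9) = 22.62, v(4.6) = 33.12, v(5.3) = 45.58, v(6) = 60.
Sum = Δt · [v(3.2) + v(3.9) + v(4.6) + v(5.3) + v(6)].
Sum = 122.78.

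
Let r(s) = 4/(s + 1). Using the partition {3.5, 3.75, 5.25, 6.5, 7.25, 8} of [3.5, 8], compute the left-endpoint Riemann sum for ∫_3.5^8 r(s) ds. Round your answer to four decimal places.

Subinterval widths: 0.25, 1.5, 1.25, 0.75, 0.75.
Left endpoints: 3.5, 3.75, 5.25, 6.5, 7.25.
r(3.5) = 8/9, r(3.75) = 16/19, r(5.25) = 0.64, r(6.5) = 8/15, r(7.25) = 16/33.
Sum = Σ Δs_i · r(s_i).
Sum ≈ 3.0490.

3.0490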